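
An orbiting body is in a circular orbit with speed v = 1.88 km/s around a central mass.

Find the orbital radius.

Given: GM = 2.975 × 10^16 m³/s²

Convert to SI: v = 1.88 km/s = 1880 m/s.
For a circular orbit, v² = GM / r, so r = GM / v².
r = 2.975e+16 / (1880)² m ≈ 8.417e+09 m = 8.417 × 10^9 m.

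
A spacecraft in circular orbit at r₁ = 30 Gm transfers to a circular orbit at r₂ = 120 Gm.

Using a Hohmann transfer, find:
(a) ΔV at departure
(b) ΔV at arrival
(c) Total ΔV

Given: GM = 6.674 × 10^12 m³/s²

Convert to SI: r₁ = 30 Gm = 3e+10 m; r₂ = 120 Gm = 1.2e+11 m.
Transfer semi-major axis: a_t = (r₁ + r₂)/2 = (3e+10 + 1.2e+11)/2 = 7.5e+10 m.
Circular speeds: v₁ = √(GM/r₁) = 14.9153 m/s, v₂ = √(GM/r₂) = 7.45766 m/s.
Transfer speeds (vis-viva v² = GM(2/r − 1/a_t)): v₁ᵗ = 18.8665 m/s, v₂ᵗ = 4.71664 m/s.
(a) ΔV₁ = |v₁ᵗ − v₁| ≈ 3.951 m/s = 3.951 m/s.
(b) ΔV₂ = |v₂ − v₂ᵗ| ≈ 2.741 m/s = 2.741 m/s.
(c) ΔV_total = ΔV₁ + ΔV₂ ≈ 6.692 m/s = 6.692 m/s.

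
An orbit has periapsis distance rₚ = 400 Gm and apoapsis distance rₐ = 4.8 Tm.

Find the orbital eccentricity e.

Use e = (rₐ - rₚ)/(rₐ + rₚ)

Convert to SI: rₚ = 400 Gm = 4e+11 m; rₐ = 4.8 Tm = 4.8e+12 m.
e = (rₐ − rₚ) / (rₐ + rₚ).
e = (4.8e+12 − 4e+11) / (4.8e+12 + 4e+11) = 4.4e+12 / 5.2e+12 ≈ 0.8462.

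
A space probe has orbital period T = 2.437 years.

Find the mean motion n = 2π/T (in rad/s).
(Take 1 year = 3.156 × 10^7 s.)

Convert to SI: T = 2.437 years = 7.69117e+07 s.
n = 2π / T.
n = 2π / 7.69117e+07 s ≈ 8.169e-08 rad/s.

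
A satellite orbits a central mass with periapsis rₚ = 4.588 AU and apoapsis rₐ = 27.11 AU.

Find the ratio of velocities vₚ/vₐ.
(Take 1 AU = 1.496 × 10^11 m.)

Convert to SI: rₚ = 4.588 AU = 6.86365e+11 m; rₐ = 27.11 AU = 4.05566e+12 m.
Conservation of angular momentum gives rₚvₚ = rₐvₐ, so vₚ/vₐ = rₐ/rₚ.
vₚ/vₐ = 4.05566e+12 / 6.86365e+11 ≈ 5.909.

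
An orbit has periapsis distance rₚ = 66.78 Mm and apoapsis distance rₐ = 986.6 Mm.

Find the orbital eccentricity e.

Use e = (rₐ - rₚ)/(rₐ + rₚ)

Convert to SI: rₚ = 66.78 Mm = 6.678e+07 m; rₐ = 986.6 Mm = 9.866e+08 m.
e = (rₐ − rₚ) / (rₐ + rₚ).
e = (9.866e+08 − 6.678e+07) / (9.866e+08 + 6.678e+07) = 9.1982e+08 / 1.05338e+09 ≈ 0.8732.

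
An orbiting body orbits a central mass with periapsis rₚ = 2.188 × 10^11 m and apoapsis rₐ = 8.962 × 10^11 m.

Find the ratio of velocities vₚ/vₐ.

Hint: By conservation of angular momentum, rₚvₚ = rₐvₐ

Conservation of angular momentum gives rₚvₚ = rₐvₐ, so vₚ/vₐ = rₐ/rₚ.
vₚ/vₐ = 8.962e+11 / 2.188e+11 ≈ 4.096.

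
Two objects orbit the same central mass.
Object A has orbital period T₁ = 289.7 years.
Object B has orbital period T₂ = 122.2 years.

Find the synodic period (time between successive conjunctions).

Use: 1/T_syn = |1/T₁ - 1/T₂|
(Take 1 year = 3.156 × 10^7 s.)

Convert to SI: T₁ = 289.7 years = 9.14293e+09 s; T₂ = 122.2 years = 3.85663e+09 s.
T_syn = |T₁ · T₂ / (T₁ − T₂)|.
T_syn = |9.14293e+09 · 3.85663e+09 / (9.14293e+09 − 3.85663e+09)| s ≈ 6.67e+09 s = 211.4 years.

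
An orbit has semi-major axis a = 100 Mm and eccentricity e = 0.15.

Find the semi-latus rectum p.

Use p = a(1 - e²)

Convert to SI: a = 100 Mm = 1e+08 m.
p = a (1 − e²).
p = 1e+08 · (1 − (0.15)²) = 1e+08 · 0.9775 ≈ 9.775e+07 m = 97.75 Mm.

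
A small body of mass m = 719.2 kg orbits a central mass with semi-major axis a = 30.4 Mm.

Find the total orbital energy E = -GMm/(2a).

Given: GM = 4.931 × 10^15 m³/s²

Convert to SI: a = 30.4 Mm = 3.04e+07 m.
E = −GMm / (2a).
E = −4.931e+15 · 719.2 / (2 · 3.04e+07) J ≈ -5.833e+10 J = -58.33 GJ.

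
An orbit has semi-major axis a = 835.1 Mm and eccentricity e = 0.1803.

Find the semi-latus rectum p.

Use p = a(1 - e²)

Convert to SI: a = 835.1 Mm = 8.351e+08 m.
p = a (1 − e²).
p = 8.351e+08 · (1 − (0.1803)²) = 8.351e+08 · 0.967492 ≈ 8.08e+08 m = 808 Mm.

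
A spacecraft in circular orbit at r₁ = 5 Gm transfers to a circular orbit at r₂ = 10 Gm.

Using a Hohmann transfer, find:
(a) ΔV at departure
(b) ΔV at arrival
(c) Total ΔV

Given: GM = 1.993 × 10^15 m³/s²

Convert to SI: r₁ = 5 Gm = 5e+09 m; r₂ = 10 Gm = 1e+10 m.
Transfer semi-major axis: a_t = (r₁ + r₂)/2 = (5e+09 + 1e+10)/2 = 7.5e+09 m.
Circular speeds: v₁ = √(GM/r₁) = 631.348 m/s, v₂ = √(GM/r₂) = 446.43 m/s.
Transfer speeds (vis-viva v² = GM(2/r − 1/a_t)): v₁ᵗ = 729.018 m/s, v₂ᵗ = 364.509 m/s.
(a) ΔV₁ = |v₁ᵗ − v₁| ≈ 97.67 m/s = 97.67 m/s.
(b) ΔV₂ = |v₂ − v₂ᵗ| ≈ 81.92 m/s = 81.92 m/s.
(c) ΔV_total = ΔV₁ + ΔV₂ ≈ 179.6 m/s = 179.6 m/s.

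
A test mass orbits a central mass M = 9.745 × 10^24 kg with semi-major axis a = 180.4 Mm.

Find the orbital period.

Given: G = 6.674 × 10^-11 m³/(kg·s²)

Convert to SI: a = 180.4 Mm = 1.804e+08 m.
GM = G · M = 6.674e-11 · 9.745e+24 = 6.50381e+14 m³/s².
Kepler's third law: T = 2π √(a³ / GM).
Substituting a = 1.804e+08 m and GM = 6.50381e+14 m³/s²:
T = 2π √((1.804e+08)³ / 6.50381e+14) s
T ≈ 5.97e+05 s = 6.909 days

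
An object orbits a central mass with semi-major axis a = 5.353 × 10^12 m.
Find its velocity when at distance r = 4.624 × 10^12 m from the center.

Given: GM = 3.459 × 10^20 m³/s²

Vis-viva: v = √(GM · (2/r − 1/a)).
2/r − 1/a = 2/4.624e+12 − 1/5.353e+12 = 2.45715e-13 m⁻¹.
v = √(3.459e+20 · 2.45715e-13) m/s ≈ 9219 m/s = 9.219 km/s.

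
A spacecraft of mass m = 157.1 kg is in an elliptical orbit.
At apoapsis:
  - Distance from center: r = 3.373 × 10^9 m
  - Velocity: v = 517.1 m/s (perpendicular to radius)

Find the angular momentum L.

Since v is perpendicular to r, L = m · v · r.
L = 157.1 · 517.1 · 3.373e+09 kg·m²/s ≈ 2.74e+14 kg·m²/s.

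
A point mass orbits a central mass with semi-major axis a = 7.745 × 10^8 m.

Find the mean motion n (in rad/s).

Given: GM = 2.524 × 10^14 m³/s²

n = √(GM / a³).
n = √(2.524e+14 / (7.745e+08)³) rad/s ≈ 7.371e-07 rad/s.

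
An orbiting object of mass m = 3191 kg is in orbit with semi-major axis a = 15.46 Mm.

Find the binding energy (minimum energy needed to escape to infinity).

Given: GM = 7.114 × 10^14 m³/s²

Convert to SI: a = 15.46 Mm = 1.546e+07 m.
Total orbital energy is E = −GMm/(2a); binding energy is E_bind = −E = GMm/(2a).
E_bind = 7.114e+14 · 3191 / (2 · 1.546e+07) J ≈ 7.342e+10 J = 73.42 GJ.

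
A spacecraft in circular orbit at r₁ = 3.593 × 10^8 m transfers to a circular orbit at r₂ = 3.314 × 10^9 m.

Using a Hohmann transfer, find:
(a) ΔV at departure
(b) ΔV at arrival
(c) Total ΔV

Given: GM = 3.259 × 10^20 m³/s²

Transfer semi-major axis: a_t = (r₁ + r₂)/2 = (3.593e+08 + 3.314e+09)/2 = 1.83665e+09 m.
Circular speeds: v₁ = √(GM/r₁) = 952387 m/s, v₂ = √(GM/r₂) = 313593 m/s.
Transfer speeds (vis-viva v² = GM(2/r − 1/a_t)): v₁ᵗ = 1.27931e+06 m/s, v₂ᵗ = 138702 m/s.
(a) ΔV₁ = |v₁ᵗ − v₁| ≈ 3.269e+05 m/s = 326.9 km/s.
(b) ΔV₂ = |v₂ − v₂ᵗ| ≈ 1.749e+05 m/s = 174.9 km/s.
(c) ΔV_total = ΔV₁ + ΔV₂ ≈ 5.018e+05 m/s = 501.8 km/s.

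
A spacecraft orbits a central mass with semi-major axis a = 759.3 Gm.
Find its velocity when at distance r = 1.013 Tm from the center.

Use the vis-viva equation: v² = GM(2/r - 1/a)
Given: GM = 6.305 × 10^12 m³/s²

Convert to SI: a = 759.3 Gm = 7.593e+11 m; r = 1.013 Tm = 1.013e+12 m.
Vis-viva: v = √(GM · (2/r − 1/a)).
2/r − 1/a = 2/1.013e+12 − 1/7.593e+11 = 6.57331e-13 m⁻¹.
v = √(6.305e+12 · 6.57331e-13) m/s ≈ 2.036 m/s = 2.036 m/s.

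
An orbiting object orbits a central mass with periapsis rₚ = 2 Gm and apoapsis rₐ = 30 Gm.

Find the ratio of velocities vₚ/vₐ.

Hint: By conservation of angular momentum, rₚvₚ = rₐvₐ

Convert to SI: rₚ = 2 Gm = 2e+09 m; rₐ = 30 Gm = 3e+10 m.
Conservation of angular momentum gives rₚvₚ = rₐvₐ, so vₚ/vₐ = rₐ/rₚ.
vₚ/vₐ = 3e+10 / 2e+09 ≈ 15.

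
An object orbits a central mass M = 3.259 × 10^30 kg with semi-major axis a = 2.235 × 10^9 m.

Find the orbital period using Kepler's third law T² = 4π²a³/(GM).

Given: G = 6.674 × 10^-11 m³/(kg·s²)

GM = G · M = 6.674e-11 · 3.259e+30 = 2.17506e+20 m³/s².
Kepler's third law: T = 2π √(a³ / GM).
Substituting a = 2.235e+09 m and GM = 2.17506e+20 m³/s²:
T = 2π √((2.235e+09)³ / 2.17506e+20) s
T ≈ 4.502e+04 s = 12.5 hours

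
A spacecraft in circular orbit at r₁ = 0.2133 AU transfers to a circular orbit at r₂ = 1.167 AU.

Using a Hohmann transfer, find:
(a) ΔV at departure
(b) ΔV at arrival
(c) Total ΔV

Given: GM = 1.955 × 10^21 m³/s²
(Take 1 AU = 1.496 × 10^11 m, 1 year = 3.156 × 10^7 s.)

Convert to SI: r₁ = 0.2133 AU = 3.19097e+10 m; r₂ = 1.167 AU = 1.74583e+11 m.
Transfer semi-major axis: a_t = (r₁ + r₂)/2 = (3.19097e+10 + 1.74583e+11)/2 = 1.03246e+11 m.
Circular speeds: v₁ = √(GM/r₁) = 247521 m/s, v₂ = √(GM/r₂) = 105821 m/s.
Transfer speeds (vis-viva v² = GM(2/r − 1/a_t)): v₁ᵗ = 321867 m/s, v₂ᵗ = 58829.6 m/s.
(a) ΔV₁ = |v₁ᵗ − v₁| ≈ 7.435e+04 m/s = 15.68 AU/year.
(b) ΔV₂ = |v₂ − v₂ᵗ| ≈ 4.699e+04 m/s = 9.913 AU/year.
(c) ΔV_total = ΔV₁ + ΔV₂ ≈ 1.213e+05 m/s = 25.6 AU/year.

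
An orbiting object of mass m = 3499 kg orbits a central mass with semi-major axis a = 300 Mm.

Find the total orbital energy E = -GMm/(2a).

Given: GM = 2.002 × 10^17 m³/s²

Convert to SI: a = 300 Mm = 3e+08 m.
E = −GMm / (2a).
E = −2.002e+17 · 3499 / (2 · 3e+08) J ≈ -1.167e+12 J = -1.167 TJ.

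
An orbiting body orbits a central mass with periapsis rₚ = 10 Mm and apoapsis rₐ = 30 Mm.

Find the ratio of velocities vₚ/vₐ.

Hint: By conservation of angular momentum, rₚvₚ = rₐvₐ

Convert to SI: rₚ = 10 Mm = 1e+07 m; rₐ = 30 Mm = 3e+07 m.
Conservation of angular momentum gives rₚvₚ = rₐvₐ, so vₚ/vₐ = rₐ/rₚ.
vₚ/vₐ = 3e+07 / 1e+07 ≈ 3.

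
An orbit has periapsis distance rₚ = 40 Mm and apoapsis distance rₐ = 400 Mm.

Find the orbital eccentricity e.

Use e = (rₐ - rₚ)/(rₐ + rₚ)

Convert to SI: rₚ = 40 Mm = 4e+07 m; rₐ = 400 Mm = 4e+08 m.
e = (rₐ − rₚ) / (rₐ + rₚ).
e = (4e+08 − 4e+07) / (4e+08 + 4e+07) = 3.6e+08 / 4.4e+08 ≈ 0.8182.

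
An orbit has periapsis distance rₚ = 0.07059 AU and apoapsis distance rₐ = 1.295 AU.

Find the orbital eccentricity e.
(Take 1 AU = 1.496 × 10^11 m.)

Convert to SI: rₚ = 0.07059 AU = 1.05603e+10 m; rₐ = 1.295 AU = 1.93732e+11 m.
e = (rₐ − rₚ) / (rₐ + rₚ).
e = (1.93732e+11 − 1.05603e+10) / (1.93732e+11 + 1.05603e+10) = 1.83172e+11 / 2.04292e+11 ≈ 0.8966.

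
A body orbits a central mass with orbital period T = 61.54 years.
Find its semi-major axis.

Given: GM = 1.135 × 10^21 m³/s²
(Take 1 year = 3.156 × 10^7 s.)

Convert to SI: T = 61.54 years = 1.9422e+09 s.
Invert Kepler's third law: a = (GM · T² / (4π²))^(1/3).
Substituting T = 1.9422e+09 s and GM = 1.135e+21 m³/s²:
a = (1.135e+21 · (1.9422e+09)² / (4π²))^(1/3) m
a ≈ 4.769e+12 m = 4.769 Tm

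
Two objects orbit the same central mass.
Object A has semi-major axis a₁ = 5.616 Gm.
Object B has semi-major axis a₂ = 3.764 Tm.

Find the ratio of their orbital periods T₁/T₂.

Convert to SI: a₁ = 5.616 Gm = 5.616e+09 m; a₂ = 3.764 Tm = 3.764e+12 m.
From Kepler's third law, (T₁/T₂)² = (a₁/a₂)³, so T₁/T₂ = (a₁/a₂)^(3/2).
a₁/a₂ = 5.616e+09 / 3.764e+12 = 0.00149203.
T₁/T₂ = (0.00149203)^(3/2) ≈ 5.763e-05.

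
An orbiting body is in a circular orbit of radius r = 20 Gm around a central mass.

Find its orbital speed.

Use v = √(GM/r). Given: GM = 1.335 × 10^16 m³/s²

Convert to SI: r = 20 Gm = 2e+10 m.
For a circular orbit, gravity supplies the centripetal force, so v = √(GM / r).
v = √(1.335e+16 / 2e+10) m/s ≈ 817 m/s = 817 m/s.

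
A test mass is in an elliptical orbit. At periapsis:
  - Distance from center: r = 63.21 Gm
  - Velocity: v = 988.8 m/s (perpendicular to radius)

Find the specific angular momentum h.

Convert to SI: r = 63.21 Gm = 6.321e+10 m.
With v perpendicular to r, h = r · v.
h = 6.321e+10 · 988.8 m²/s ≈ 6.25e+13 m²/s.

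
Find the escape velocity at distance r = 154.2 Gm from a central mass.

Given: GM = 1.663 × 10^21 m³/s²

Convert to SI: r = 154.2 Gm = 1.542e+11 m.
Escape velocity comes from setting total energy to zero: ½v² − GM/r = 0 ⇒ v_esc = √(2GM / r).
v_esc = √(2 · 1.663e+21 / 1.542e+11) m/s ≈ 1.469e+05 m/s = 146.9 km/s.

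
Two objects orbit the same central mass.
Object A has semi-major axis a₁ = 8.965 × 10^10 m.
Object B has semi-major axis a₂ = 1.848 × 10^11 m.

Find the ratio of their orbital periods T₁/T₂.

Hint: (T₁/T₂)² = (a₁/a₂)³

From Kepler's third law, (T₁/T₂)² = (a₁/a₂)³, so T₁/T₂ = (a₁/a₂)^(3/2).
a₁/a₂ = 8.965e+10 / 1.848e+11 = 0.485119.
T₁/T₂ = (0.485119)^(3/2) ≈ 0.3379.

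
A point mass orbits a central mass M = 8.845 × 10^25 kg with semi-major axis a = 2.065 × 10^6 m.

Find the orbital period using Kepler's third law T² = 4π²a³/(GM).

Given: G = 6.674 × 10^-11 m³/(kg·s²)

GM = G · M = 6.674e-11 · 8.845e+25 = 5.90315e+15 m³/s².
Kepler's third law: T = 2π √(a³ / GM).
Substituting a = 2.065e+06 m and GM = 5.90315e+15 m³/s²:
T = 2π √((2.065e+06)³ / 5.90315e+15) s
T ≈ 242.7 s = 4.045 minutes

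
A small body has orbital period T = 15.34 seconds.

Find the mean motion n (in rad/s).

n = 2π / T.
n = 2π / 15.34 s ≈ 0.4096 rad/s.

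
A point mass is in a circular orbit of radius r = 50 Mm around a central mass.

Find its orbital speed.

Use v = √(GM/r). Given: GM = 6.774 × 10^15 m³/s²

Convert to SI: r = 50 Mm = 5e+07 m.
For a circular orbit, gravity supplies the centripetal force, so v = √(GM / r).
v = √(6.774e+15 / 5e+07) m/s ≈ 1.164e+04 m/s = 11.64 km/s.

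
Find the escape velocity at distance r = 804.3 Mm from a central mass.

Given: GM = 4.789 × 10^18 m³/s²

Convert to SI: r = 804.3 Mm = 8.043e+08 m.
Escape velocity comes from setting total energy to zero: ½v² − GM/r = 0 ⇒ v_esc = √(2GM / r).
v_esc = √(2 · 4.789e+18 / 8.043e+08) m/s ≈ 1.091e+05 m/s = 109.1 km/s.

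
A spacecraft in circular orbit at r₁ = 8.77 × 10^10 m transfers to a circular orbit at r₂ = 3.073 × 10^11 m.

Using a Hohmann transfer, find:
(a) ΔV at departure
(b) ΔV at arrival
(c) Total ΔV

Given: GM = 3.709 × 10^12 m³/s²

Transfer semi-major axis: a_t = (r₁ + r₂)/2 = (8.77e+10 + 3.073e+11)/2 = 1.975e+11 m.
Circular speeds: v₁ = √(GM/r₁) = 6.50322 m/s, v₂ = √(GM/r₂) = 3.47414 m/s.
Transfer speeds (vis-viva v² = GM(2/r − 1/a_t)): v₁ᵗ = 8.11197 m/s, v₂ᵗ = 2.31507 m/s.
(a) ΔV₁ = |v₁ᵗ − v₁| ≈ 1.609 m/s = 1.609 m/s.
(b) ΔV₂ = |v₂ − v₂ᵗ| ≈ 1.159 m/s = 1.159 m/s.
(c) ΔV_total = ΔV₁ + ΔV₂ ≈ 2.768 m/s = 2.768 m/s.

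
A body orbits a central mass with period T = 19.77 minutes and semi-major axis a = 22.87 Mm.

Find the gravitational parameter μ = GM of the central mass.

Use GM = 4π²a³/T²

Convert to SI: T = 19.77 minutes = 1186.2 s; a = 22.87 Mm = 2.287e+07 m.
GM = 4π² · a³ / T².
GM = 4π² · (2.287e+07)³ / (1186.2)² m³/s² ≈ 3.356e+17 m³/s² = 3.356 × 10^17 m³/s².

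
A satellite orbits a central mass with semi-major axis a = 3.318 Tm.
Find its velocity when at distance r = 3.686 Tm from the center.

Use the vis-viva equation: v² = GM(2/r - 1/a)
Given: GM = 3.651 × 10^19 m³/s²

Convert to SI: a = 3.318 Tm = 3.318e+12 m; r = 3.686 Tm = 3.686e+12 m.
Vis-viva: v = √(GM · (2/r − 1/a)).
2/r − 1/a = 2/3.686e+12 − 1/3.318e+12 = 2.41207e-13 m⁻¹.
v = √(3.651e+19 · 2.41207e-13) m/s ≈ 2968 m/s = 2.968 km/s.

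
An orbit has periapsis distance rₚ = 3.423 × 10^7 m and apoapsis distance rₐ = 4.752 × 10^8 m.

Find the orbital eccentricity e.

e = (rₐ − rₚ) / (rₐ + rₚ).
e = (4.752e+08 − 3.423e+07) / (4.752e+08 + 3.423e+07) = 4.4097e+08 / 5.0943e+08 ≈ 0.8656.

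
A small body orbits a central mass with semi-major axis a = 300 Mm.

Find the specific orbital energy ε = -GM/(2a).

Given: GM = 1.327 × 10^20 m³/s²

Convert to SI: a = 300 Mm = 3e+08 m.
ε = −GM / (2a).
ε = −1.327e+20 / (2 · 3e+08) J/kg ≈ -2.212e+11 J/kg = -221.2 GJ/kg.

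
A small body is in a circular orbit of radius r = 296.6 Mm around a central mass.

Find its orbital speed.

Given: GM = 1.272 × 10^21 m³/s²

Convert to SI: r = 296.6 Mm = 2.966e+08 m.
For a circular orbit, gravity supplies the centripetal force, so v = √(GM / r).
v = √(1.272e+21 / 2.966e+08) m/s ≈ 2.071e+06 m/s = 2071 km/s.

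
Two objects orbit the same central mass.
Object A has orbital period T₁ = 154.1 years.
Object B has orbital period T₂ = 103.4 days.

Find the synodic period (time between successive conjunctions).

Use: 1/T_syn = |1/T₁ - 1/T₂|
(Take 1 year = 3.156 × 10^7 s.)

Convert to SI: T₁ = 154.1 years = 4.8634e+09 s; T₂ = 103.4 days = 8.93376e+06 s.
T_syn = |T₁ · T₂ / (T₁ − T₂)|.
T_syn = |4.8634e+09 · 8.93376e+06 / (4.8634e+09 − 8.93376e+06)| s ≈ 8.95e+06 s = 103.6 days.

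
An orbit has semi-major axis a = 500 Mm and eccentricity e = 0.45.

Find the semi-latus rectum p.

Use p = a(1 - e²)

Convert to SI: a = 500 Mm = 5e+08 m.
p = a (1 − e²).
p = 5e+08 · (1 − (0.45)²) = 5e+08 · 0.7975 ≈ 3.988e+08 m = 398.8 Mm.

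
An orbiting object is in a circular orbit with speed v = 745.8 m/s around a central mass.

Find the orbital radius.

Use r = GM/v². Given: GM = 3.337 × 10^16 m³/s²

For a circular orbit, v² = GM / r, so r = GM / v².
r = 3.337e+16 / (745.8)² m ≈ 5.999e+10 m = 59.99 Gm.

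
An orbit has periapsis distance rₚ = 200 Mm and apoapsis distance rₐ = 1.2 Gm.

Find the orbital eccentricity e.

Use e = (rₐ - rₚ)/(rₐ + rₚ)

Convert to SI: rₚ = 200 Mm = 2e+08 m; rₐ = 1.2 Gm = 1.2e+09 m.
e = (rₐ − rₚ) / (rₐ + rₚ).
e = (1.2e+09 − 2e+08) / (1.2e+09 + 2e+08) = 1e+09 / 1.4e+09 ≈ 0.7143.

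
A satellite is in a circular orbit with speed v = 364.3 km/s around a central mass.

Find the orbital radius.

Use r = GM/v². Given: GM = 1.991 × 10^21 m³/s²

Convert to SI: v = 364.3 km/s = 364300 m/s.
For a circular orbit, v² = GM / r, so r = GM / v².
r = 1.991e+21 / (364300)² m ≈ 1.5e+10 m = 15 Gm.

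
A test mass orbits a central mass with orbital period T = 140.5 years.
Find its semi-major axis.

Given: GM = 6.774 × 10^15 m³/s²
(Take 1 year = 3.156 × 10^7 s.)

Convert to SI: T = 140.5 years = 4.43418e+09 s.
Invert Kepler's third law: a = (GM · T² / (4π²))^(1/3).
Substituting T = 4.43418e+09 s and GM = 6.774e+15 m³/s²:
a = (6.774e+15 · (4.43418e+09)² / (4π²))^(1/3) m
a ≈ 1.5e+11 m = 150 Gm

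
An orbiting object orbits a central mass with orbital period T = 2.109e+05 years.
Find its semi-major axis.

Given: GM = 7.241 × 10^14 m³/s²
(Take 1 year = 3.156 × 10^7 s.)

Convert to SI: T = 2.109e+05 years = 6.656e+12 s.
Invert Kepler's third law: a = (GM · T² / (4π²))^(1/3).
Substituting T = 6.656e+12 s and GM = 7.241e+14 m³/s²:
a = (7.241e+14 · (6.656e+12)² / (4π²))^(1/3) m
a ≈ 9.332e+12 m = 9.332 × 10^12 m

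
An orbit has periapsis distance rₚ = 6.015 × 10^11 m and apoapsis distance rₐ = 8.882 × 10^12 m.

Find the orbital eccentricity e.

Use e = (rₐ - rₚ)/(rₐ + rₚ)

e = (rₐ − rₚ) / (rₐ + rₚ).
e = (8.882e+12 − 6.015e+11) / (8.882e+12 + 6.015e+11) = 8.2805e+12 / 9.4835e+12 ≈ 0.8731.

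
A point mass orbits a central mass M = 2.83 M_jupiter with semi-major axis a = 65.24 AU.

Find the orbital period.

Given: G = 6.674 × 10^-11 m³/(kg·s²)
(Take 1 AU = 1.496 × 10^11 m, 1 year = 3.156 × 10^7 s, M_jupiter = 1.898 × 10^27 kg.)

Convert to SI: a = 65.24 AU = 9.7599e+12 m; M = 2.83 M_jupiter = 5.37134e+27 kg.
GM = G · M = 6.674e-11 · 5.37134e+27 = 3.58483e+17 m³/s².
Kepler's third law: T = 2π √(a³ / GM).
Substituting a = 9.7599e+12 m and GM = 3.58483e+17 m³/s²:
T = 2π √((9.7599e+12)³ / 3.58483e+17) s
T ≈ 3.2e+11 s = 1.014e+04 years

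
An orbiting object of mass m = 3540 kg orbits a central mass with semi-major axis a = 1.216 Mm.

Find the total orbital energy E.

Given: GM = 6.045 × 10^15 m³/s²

Convert to SI: a = 1.216 Mm = 1.216e+06 m.
E = −GMm / (2a).
E = −6.045e+15 · 3540 / (2 · 1.216e+06) J ≈ -8.799e+12 J = -8.799 TJ.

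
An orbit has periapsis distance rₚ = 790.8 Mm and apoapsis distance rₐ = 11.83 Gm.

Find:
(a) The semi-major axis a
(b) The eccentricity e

Convert to SI: rₚ = 790.8 Mm = 7.908e+08 m; rₐ = 11.83 Gm = 1.183e+10 m.
(a) a = (rₚ + rₐ) / 2 = (7.908e+08 + 1.183e+10) / 2 ≈ 6.31e+09 m = 6.31 Gm.
(b) e = (rₐ − rₚ) / (rₐ + rₚ) = (1.183e+10 − 7.908e+08) / (1.183e+10 + 7.908e+08) ≈ 0.8747.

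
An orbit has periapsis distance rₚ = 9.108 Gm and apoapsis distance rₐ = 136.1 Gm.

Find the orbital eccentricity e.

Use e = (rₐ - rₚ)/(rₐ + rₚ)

Convert to SI: rₚ = 9.108 Gm = 9.108e+09 m; rₐ = 136.1 Gm = 1.361e+11 m.
e = (rₐ − rₚ) / (rₐ + rₚ).
e = (1.361e+11 − 9.108e+09) / (1.361e+11 + 9.108e+09) = 1.26992e+11 / 1.45208e+11 ≈ 0.8746.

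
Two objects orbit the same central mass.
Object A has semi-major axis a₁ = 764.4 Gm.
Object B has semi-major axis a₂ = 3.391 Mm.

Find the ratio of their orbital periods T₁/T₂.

Convert to SI: a₁ = 764.4 Gm = 7.644e+11 m; a₂ = 3.391 Mm = 3.391e+06 m.
From Kepler's third law, (T₁/T₂)² = (a₁/a₂)³, so T₁/T₂ = (a₁/a₂)^(3/2).
a₁/a₂ = 7.644e+11 / 3.391e+06 = 225420.
T₁/T₂ = (225420)^(3/2) ≈ 1.07e+08.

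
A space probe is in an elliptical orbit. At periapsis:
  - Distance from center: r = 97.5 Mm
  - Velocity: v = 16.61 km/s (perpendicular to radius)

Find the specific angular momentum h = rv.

Convert to SI: r = 97.5 Mm = 9.75e+07 m; v = 16.61 km/s = 16610 m/s.
With v perpendicular to r, h = r · v.
h = 9.75e+07 · 16610 m²/s ≈ 1.619e+12 m²/s.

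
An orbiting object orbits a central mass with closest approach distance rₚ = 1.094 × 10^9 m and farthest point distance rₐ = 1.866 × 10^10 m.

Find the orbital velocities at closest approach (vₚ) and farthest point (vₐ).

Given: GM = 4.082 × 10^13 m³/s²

Use the vis-viva equation v² = GM(2/r − 1/a) with a = (rₚ + rₐ)/2 = (1.094e+09 + 1.866e+10)/2 = 9.877e+09 m.
vₚ = √(GM · (2/rₚ − 1/a)) = √(4.082e+13 · (2/1.094e+09 − 1/9.877e+09)) m/s ≈ 265.5 m/s = 265.5 m/s.
vₐ = √(GM · (2/rₐ − 1/a)) = √(4.082e+13 · (2/1.866e+10 − 1/9.877e+09)) m/s ≈ 15.57 m/s = 15.57 m/s.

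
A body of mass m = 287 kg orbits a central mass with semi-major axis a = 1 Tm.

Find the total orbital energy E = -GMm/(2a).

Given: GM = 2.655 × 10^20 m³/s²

Convert to SI: a = 1 Tm = 1e+12 m.
E = −GMm / (2a).
E = −2.655e+20 · 287 / (2 · 1e+12) J ≈ -3.81e+10 J = -38.1 GJ.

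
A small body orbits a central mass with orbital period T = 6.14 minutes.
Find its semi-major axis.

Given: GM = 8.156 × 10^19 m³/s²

Convert to SI: T = 6.14 minutes = 368.4 s.
Invert Kepler's third law: a = (GM · T² / (4π²))^(1/3).
Substituting T = 368.4 s and GM = 8.156e+19 m³/s²:
a = (8.156e+19 · (368.4)² / (4π²))^(1/3) m
a ≈ 6.545e+07 m = 65.45 Mm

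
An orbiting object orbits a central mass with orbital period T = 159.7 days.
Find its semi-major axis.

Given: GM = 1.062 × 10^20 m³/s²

Convert to SI: T = 159.7 days = 1.37981e+07 s.
Invert Kepler's third law: a = (GM · T² / (4π²))^(1/3).
Substituting T = 1.37981e+07 s and GM = 1.062e+20 m³/s²:
a = (1.062e+20 · (1.37981e+07)² / (4π²))^(1/3) m
a ≈ 8.001e+10 m = 80.01 Gm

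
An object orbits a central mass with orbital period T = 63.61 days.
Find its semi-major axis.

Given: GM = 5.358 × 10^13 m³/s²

Convert to SI: T = 63.61 days = 5.4959e+06 s.
Invert Kepler's third law: a = (GM · T² / (4π²))^(1/3).
Substituting T = 5.4959e+06 s and GM = 5.358e+13 m³/s²:
a = (5.358e+13 · (5.4959e+06)² / (4π²))^(1/3) m
a ≈ 3.448e+08 m = 3.448 × 10^8 m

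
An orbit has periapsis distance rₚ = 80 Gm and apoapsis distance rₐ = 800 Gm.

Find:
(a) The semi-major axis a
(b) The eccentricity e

Convert to SI: rₚ = 80 Gm = 8e+10 m; rₐ = 800 Gm = 8e+11 m.
(a) a = (rₚ + rₐ) / 2 = (8e+10 + 8e+11) / 2 ≈ 4.4e+11 m = 440 Gm.
(b) e = (rₐ − rₚ) / (rₐ + rₚ) = (8e+11 − 8e+10) / (8e+11 + 8e+10) ≈ 0.8182.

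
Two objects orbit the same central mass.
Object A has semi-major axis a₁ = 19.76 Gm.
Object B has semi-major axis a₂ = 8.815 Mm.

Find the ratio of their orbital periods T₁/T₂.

Convert to SI: a₁ = 19.76 Gm = 1.976e+10 m; a₂ = 8.815 Mm = 8.815e+06 m.
From Kepler's third law, (T₁/T₂)² = (a₁/a₂)³, so T₁/T₂ = (a₁/a₂)^(3/2).
a₁/a₂ = 1.976e+10 / 8.815e+06 = 2241.63.
T₁/T₂ = (2241.63)^(3/2) ≈ 1.061e+05.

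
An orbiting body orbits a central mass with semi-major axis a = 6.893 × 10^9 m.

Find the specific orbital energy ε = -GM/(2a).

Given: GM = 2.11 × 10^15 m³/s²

ε = −GM / (2a).
ε = −2.11e+15 / (2 · 6.893e+09) J/kg ≈ -1.531e+05 J/kg = -153.1 kJ/kg.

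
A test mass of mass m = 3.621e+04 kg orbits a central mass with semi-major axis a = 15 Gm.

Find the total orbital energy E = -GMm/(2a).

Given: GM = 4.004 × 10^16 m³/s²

Convert to SI: a = 15 Gm = 1.5e+10 m.
E = −GMm / (2a).
E = −4.004e+16 · 3.621e+04 / (2 · 1.5e+10) J ≈ -4.833e+10 J = -48.33 GJ.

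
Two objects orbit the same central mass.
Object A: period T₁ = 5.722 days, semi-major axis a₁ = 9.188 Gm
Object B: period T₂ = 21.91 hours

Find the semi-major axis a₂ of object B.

Convert to SI: T₁ = 5.722 days = 494381 s; a₁ = 9.188 Gm = 9.188e+09 m; T₂ = 21.91 hours = 78876 s.
Kepler's third law: (T₁/T₂)² = (a₁/a₂)³ ⇒ a₂ = a₁ · (T₂/T₁)^(2/3).
T₂/T₁ = 78876 / 494381 = 0.159545.
a₂ = 9.188e+09 · (0.159545)^(2/3) m ≈ 2.703e+09 m = 2.703 Gm.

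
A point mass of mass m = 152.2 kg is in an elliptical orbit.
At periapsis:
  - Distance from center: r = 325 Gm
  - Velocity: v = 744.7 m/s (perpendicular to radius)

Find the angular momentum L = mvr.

Convert to SI: r = 325 Gm = 3.25e+11 m.
Since v is perpendicular to r, L = m · v · r.
L = 152.2 · 744.7 · 3.25e+11 kg·m²/s ≈ 3.684e+16 kg·m²/s.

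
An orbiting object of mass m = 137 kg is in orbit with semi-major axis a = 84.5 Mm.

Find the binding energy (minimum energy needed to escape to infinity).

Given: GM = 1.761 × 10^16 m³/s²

Convert to SI: a = 84.5 Mm = 8.45e+07 m.
Total orbital energy is E = −GMm/(2a); binding energy is E_bind = −E = GMm/(2a).
E_bind = 1.761e+16 · 137 / (2 · 8.45e+07) J ≈ 1.428e+10 J = 14.28 GJ.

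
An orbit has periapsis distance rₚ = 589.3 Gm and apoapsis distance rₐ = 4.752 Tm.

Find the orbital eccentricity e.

Convert to SI: rₚ = 589.3 Gm = 5.893e+11 m; rₐ = 4.752 Tm = 4.752e+12 m.
e = (rₐ − rₚ) / (rₐ + rₚ).
e = (4.752e+12 − 5.893e+11) / (4.752e+12 + 5.893e+11) = 4.1627e+12 / 5.3413e+12 ≈ 0.7793.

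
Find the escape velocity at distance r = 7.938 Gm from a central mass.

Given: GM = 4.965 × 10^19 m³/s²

Convert to SI: r = 7.938 Gm = 7.938e+09 m.
Escape velocity comes from setting total energy to zero: ½v² − GM/r = 0 ⇒ v_esc = √(2GM / r).
v_esc = √(2 · 4.965e+19 / 7.938e+09) m/s ≈ 1.118e+05 m/s = 111.8 km/s.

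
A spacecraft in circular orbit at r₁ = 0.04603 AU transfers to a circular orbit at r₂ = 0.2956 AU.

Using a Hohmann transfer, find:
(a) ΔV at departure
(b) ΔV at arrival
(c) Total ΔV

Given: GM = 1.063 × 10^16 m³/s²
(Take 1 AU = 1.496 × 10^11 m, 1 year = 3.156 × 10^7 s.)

Convert to SI: r₁ = 0.04603 AU = 6.88609e+09 m; r₂ = 0.2956 AU = 4.42218e+10 m.
Transfer semi-major axis: a_t = (r₁ + r₂)/2 = (6.88609e+09 + 4.42218e+10)/2 = 2.55539e+10 m.
Circular speeds: v₁ = √(GM/r₁) = 1242.45 m/s, v₂ = √(GM/r₂) = 490.285 m/s.
Transfer speeds (vis-viva v² = GM(2/r − 1/a_t)): v₁ᵗ = 1634.44 m/s, v₂ᵗ = 254.511 m/s.
(a) ΔV₁ = |v₁ᵗ − v₁| ≈ 392 m/s = 0.08269 AU/year.
(b) ΔV₂ = |v₂ − v₂ᵗ| ≈ 235.8 m/s = 0.04974 AU/year.
(c) ΔV_total = ΔV₁ + ΔV₂ ≈ 627.8 m/s = 0.1324 AU/year.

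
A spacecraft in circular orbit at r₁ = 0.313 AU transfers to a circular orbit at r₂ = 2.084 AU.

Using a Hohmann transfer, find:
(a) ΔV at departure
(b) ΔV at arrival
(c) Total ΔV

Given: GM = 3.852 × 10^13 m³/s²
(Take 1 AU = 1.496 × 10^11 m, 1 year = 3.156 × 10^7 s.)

Convert to SI: r₁ = 0.313 AU = 4.68248e+10 m; r₂ = 2.084 AU = 3.11766e+11 m.
Transfer semi-major axis: a_t = (r₁ + r₂)/2 = (4.68248e+10 + 3.11766e+11)/2 = 1.79296e+11 m.
Circular speeds: v₁ = √(GM/r₁) = 28.6817 m/s, v₂ = √(GM/r₂) = 11.1155 m/s.
Transfer speeds (vis-viva v² = GM(2/r − 1/a_t)): v₁ᵗ = 37.8212 m/s, v₂ᵗ = 5.68044 m/s.
(a) ΔV₁ = |v₁ᵗ − v₁| ≈ 9.139 m/s = 0.001928 AU/year.
(b) ΔV₂ = |v₂ − v₂ᵗ| ≈ 5.435 m/s = 0.001147 AU/year.
(c) ΔV_total = ΔV₁ + ΔV₂ ≈ 14.57 m/s = 0.003075 AU/year.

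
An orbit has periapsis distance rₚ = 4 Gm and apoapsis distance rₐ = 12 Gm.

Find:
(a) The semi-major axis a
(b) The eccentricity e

Convert to SI: rₚ = 4 Gm = 4e+09 m; rₐ = 12 Gm = 1.2e+10 m.
(a) a = (rₚ + rₐ) / 2 = (4e+09 + 1.2e+10) / 2 ≈ 8e+09 m = 8 Gm.
(b) e = (rₐ − rₚ) / (rₐ + rₚ) = (1.2e+10 − 4e+09) / (1.2e+10 + 4e+09) ≈ 0.5.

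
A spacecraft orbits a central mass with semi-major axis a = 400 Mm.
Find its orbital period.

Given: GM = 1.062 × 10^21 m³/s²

Convert to SI: a = 400 Mm = 4e+08 m.
Kepler's third law: T = 2π √(a³ / GM).
Substituting a = 4e+08 m and GM = 1.062e+21 m³/s²:
T = 2π √((4e+08)³ / 1.062e+21) s
T ≈ 1542 s = 25.71 minutes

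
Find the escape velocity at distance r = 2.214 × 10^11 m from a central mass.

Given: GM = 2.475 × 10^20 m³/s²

Escape velocity comes from setting total energy to zero: ½v² − GM/r = 0 ⇒ v_esc = √(2GM / r).
v_esc = √(2 · 2.475e+20 / 2.214e+11) m/s ≈ 4.728e+04 m/s = 47.28 km/s.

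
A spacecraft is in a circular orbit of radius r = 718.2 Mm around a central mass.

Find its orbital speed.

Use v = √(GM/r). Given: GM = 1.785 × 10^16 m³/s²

Convert to SI: r = 718.2 Mm = 7.182e+08 m.
For a circular orbit, gravity supplies the centripetal force, so v = √(GM / r).
v = √(1.785e+16 / 7.182e+08) m/s ≈ 4985 m/s = 4.985 km/s.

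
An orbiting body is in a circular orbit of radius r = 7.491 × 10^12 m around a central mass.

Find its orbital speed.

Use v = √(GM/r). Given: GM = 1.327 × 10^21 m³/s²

For a circular orbit, gravity supplies the centripetal force, so v = √(GM / r).
v = √(1.327e+21 / 7.491e+12) m/s ≈ 1.331e+04 m/s = 13.31 km/s.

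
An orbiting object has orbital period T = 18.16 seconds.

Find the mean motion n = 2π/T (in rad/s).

n = 2π / T.
n = 2π / 18.16 s ≈ 0.346 rad/s.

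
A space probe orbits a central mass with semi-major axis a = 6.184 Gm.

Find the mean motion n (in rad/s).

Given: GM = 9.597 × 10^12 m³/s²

Convert to SI: a = 6.184 Gm = 6.184e+09 m.
n = √(GM / a³).
n = √(9.597e+12 / (6.184e+09)³) rad/s ≈ 6.37e-09 rad/s.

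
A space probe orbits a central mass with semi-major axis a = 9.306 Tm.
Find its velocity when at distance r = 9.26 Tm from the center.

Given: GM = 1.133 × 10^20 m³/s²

Convert to SI: a = 9.306 Tm = 9.306e+12 m; r = 9.26 Tm = 9.26e+12 m.
Vis-viva: v = √(GM · (2/r − 1/a)).
2/r − 1/a = 2/9.26e+12 − 1/9.306e+12 = 1.08525e-13 m⁻¹.
v = √(1.133e+20 · 1.08525e-13) m/s ≈ 3507 m/s = 3.507 km/s.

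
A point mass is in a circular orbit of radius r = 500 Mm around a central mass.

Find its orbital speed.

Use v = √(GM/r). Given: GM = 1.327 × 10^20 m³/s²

Convert to SI: r = 500 Mm = 5e+08 m.
For a circular orbit, gravity supplies the centripetal force, so v = √(GM / r).
v = √(1.327e+20 / 5e+08) m/s ≈ 5.152e+05 m/s = 515.2 km/s.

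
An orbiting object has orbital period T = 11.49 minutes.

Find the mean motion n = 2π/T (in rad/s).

Convert to SI: T = 11.49 minutes = 689.4 s.
n = 2π / T.
n = 2π / 689.4 s ≈ 0.009114 rad/s.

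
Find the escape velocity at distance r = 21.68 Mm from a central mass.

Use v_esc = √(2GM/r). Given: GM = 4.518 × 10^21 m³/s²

Convert to SI: r = 21.68 Mm = 2.168e+07 m.
Escape velocity comes from setting total energy to zero: ½v² − GM/r = 0 ⇒ v_esc = √(2GM / r).
v_esc = √(2 · 4.518e+21 / 2.168e+07) m/s ≈ 2.042e+07 m/s = 2.042e+04 km/s.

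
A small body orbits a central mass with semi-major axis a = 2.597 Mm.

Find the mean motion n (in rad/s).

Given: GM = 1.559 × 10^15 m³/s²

Convert to SI: a = 2.597 Mm = 2.597e+06 m.
n = √(GM / a³).
n = √(1.559e+15 / (2.597e+06)³) rad/s ≈ 0.009434 rad/s.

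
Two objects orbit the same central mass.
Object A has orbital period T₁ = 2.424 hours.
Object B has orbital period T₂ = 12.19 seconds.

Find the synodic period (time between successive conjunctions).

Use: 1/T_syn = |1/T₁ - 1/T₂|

Convert to SI: T₁ = 2.424 hours = 8726.4 s.
T_syn = |T₁ · T₂ / (T₁ − T₂)|.
T_syn = |8726.4 · 12.19 / (8726.4 − 12.19)| s ≈ 12.21 s = 12.21 seconds.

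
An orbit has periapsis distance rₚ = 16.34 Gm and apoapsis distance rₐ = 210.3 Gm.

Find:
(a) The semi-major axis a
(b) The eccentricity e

Convert to SI: rₚ = 16.34 Gm = 1.634e+10 m; rₐ = 210.3 Gm = 2.103e+11 m.
(a) a = (rₚ + rₐ) / 2 = (1.634e+10 + 2.103e+11) / 2 ≈ 1.133e+11 m = 113.3 Gm.
(b) e = (rₐ − rₚ) / (rₐ + rₚ) = (2.103e+11 − 1.634e+10) / (2.103e+11 + 1.634e+10) ≈ 0.8558.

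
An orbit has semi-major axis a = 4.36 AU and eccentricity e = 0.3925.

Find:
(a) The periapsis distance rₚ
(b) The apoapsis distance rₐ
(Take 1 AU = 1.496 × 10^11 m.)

Convert to SI: a = 4.36 AU = 6.52256e+11 m.
(a) rₚ = a(1 − e) = 6.52256e+11 · (1 − 0.3925) = 6.52256e+11 · 0.6075 ≈ 3.962e+11 m = 2.649 AU.
(b) rₐ = a(1 + e) = 6.52256e+11 · (1 + 0.3925) = 6.52256e+11 · 1.3925 ≈ 9.083e+11 m = 6.071 AU.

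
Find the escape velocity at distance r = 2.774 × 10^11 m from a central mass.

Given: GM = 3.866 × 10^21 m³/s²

Escape velocity comes from setting total energy to zero: ½v² − GM/r = 0 ⇒ v_esc = √(2GM / r).
v_esc = √(2 · 3.866e+21 / 2.774e+11) m/s ≈ 1.67e+05 m/s = 167 km/s.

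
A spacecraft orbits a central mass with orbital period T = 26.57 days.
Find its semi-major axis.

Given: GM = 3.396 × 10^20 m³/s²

Convert to SI: T = 26.57 days = 2.29565e+06 s.
Invert Kepler's third law: a = (GM · T² / (4π²))^(1/3).
Substituting T = 2.29565e+06 s and GM = 3.396e+20 m³/s²:
a = (3.396e+20 · (2.29565e+06)² / (4π²))^(1/3) m
a ≈ 3.566e+10 m = 3.566 × 10^10 m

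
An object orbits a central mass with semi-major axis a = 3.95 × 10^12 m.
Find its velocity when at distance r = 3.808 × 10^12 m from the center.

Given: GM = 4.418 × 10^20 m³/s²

Vis-viva: v = √(GM · (2/r − 1/a)).
2/r − 1/a = 2/3.808e+12 − 1/3.95e+12 = 2.72046e-13 m⁻¹.
v = √(4.418e+20 · 2.72046e-13) m/s ≈ 1.096e+04 m/s = 10.96 km/s.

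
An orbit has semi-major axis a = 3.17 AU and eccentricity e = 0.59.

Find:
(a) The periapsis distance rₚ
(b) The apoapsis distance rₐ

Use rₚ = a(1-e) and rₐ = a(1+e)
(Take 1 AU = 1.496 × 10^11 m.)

Convert to SI: a = 3.17 AU = 4.74232e+11 m.
(a) rₚ = a(1 − e) = 4.74232e+11 · (1 − 0.59) = 4.74232e+11 · 0.41 ≈ 1.944e+11 m = 1.3 AU.
(b) rₐ = a(1 + e) = 4.74232e+11 · (1 + 0.59) = 4.74232e+11 · 1.59 ≈ 7.54e+11 m = 5.04 AU.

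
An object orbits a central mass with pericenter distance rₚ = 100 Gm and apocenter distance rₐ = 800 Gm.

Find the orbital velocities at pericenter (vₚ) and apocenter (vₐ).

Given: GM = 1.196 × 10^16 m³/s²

Convert to SI: rₚ = 100 Gm = 1e+11 m; rₐ = 800 Gm = 8e+11 m.
Use the vis-viva equation v² = GM(2/r − 1/a) with a = (rₚ + rₐ)/2 = (1e+11 + 8e+11)/2 = 4.5e+11 m.
vₚ = √(GM · (2/rₚ − 1/a)) = √(1.196e+16 · (2/1e+11 − 1/4.5e+11)) m/s ≈ 461.1 m/s = 461.1 m/s.
vₐ = √(GM · (2/rₐ − 1/a)) = √(1.196e+16 · (2/8e+11 − 1/4.5e+11)) m/s ≈ 57.64 m/s = 57.64 m/s.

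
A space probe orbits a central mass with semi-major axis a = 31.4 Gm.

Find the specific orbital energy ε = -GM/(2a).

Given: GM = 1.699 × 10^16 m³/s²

Convert to SI: a = 31.4 Gm = 3.14e+10 m.
ε = −GM / (2a).
ε = −1.699e+16 / (2 · 3.14e+10) J/kg ≈ -2.705e+05 J/kg = -270.5 kJ/kg.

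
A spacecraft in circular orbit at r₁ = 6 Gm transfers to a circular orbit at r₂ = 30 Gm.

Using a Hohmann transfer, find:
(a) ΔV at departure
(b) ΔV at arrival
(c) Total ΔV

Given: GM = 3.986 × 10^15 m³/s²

Convert to SI: r₁ = 6 Gm = 6e+09 m; r₂ = 30 Gm = 3e+10 m.
Transfer semi-major axis: a_t = (r₁ + r₂)/2 = (6e+09 + 3e+10)/2 = 1.8e+10 m.
Circular speeds: v₁ = √(GM/r₁) = 815.066 m/s, v₂ = √(GM/r₂) = 364.509 m/s.
Transfer speeds (vis-viva v² = GM(2/r − 1/a_t)): v₁ᵗ = 1052.25 m/s, v₂ᵗ = 210.449 m/s.
(a) ΔV₁ = |v₁ᵗ − v₁| ≈ 237.2 m/s = 237.2 m/s.
(b) ΔV₂ = |v₂ − v₂ᵗ| ≈ 154.1 m/s = 154.1 m/s.
(c) ΔV_total = ΔV₁ + ΔV₂ ≈ 391.2 m/s = 391.2 m/s.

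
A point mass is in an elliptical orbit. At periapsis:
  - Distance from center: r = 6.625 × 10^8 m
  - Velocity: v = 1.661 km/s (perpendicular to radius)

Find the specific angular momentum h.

Convert to SI: v = 1.661 km/s = 1661 m/s.
With v perpendicular to r, h = r · v.
h = 6.625e+08 · 1661 m²/s ≈ 1.1e+12 m²/s.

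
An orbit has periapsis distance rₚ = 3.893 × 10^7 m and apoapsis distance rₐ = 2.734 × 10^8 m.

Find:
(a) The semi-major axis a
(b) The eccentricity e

(a) a = (rₚ + rₐ) / 2 = (3.893e+07 + 2.734e+08) / 2 ≈ 1.562e+08 m = 1.562 × 10^8 m.
(b) e = (rₐ − rₚ) / (rₐ + rₚ) = (2.734e+08 − 3.893e+07) / (2.734e+08 + 3.893e+07) ≈ 0.7507.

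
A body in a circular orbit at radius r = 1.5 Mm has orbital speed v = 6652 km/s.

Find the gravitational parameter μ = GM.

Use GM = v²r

Convert to SI: r = 1.5 Mm = 1.5e+06 m; v = 6652 km/s = 6.652e+06 m/s.
For a circular orbit v² = GM/r, so GM = v² · r.
GM = (6.652e+06)² · 1.5e+06 m³/s² ≈ 6.637e+19 m³/s² = 6.637 × 10^19 m³/s².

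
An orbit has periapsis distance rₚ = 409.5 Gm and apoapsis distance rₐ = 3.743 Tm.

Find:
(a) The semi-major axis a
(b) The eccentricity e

Convert to SI: rₚ = 409.5 Gm = 4.095e+11 m; rₐ = 3.743 Tm = 3.743e+12 m.
(a) a = (rₚ + rₐ) / 2 = (4.095e+11 + 3.743e+12) / 2 ≈ 2.076e+12 m = 2.076 Tm.
(b) e = (rₐ − rₚ) / (rₐ + rₚ) = (3.743e+12 − 4.095e+11) / (3.743e+12 + 4.095e+11) ≈ 0.8028.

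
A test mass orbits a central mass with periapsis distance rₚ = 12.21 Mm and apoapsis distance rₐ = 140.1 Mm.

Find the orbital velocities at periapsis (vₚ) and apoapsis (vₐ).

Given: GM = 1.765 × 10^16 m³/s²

Convert to SI: rₚ = 12.21 Mm = 1.221e+07 m; rₐ = 140.1 Mm = 1.401e+08 m.
Use the vis-viva equation v² = GM(2/r − 1/a) with a = (rₚ + rₐ)/2 = (1.221e+07 + 1.401e+08)/2 = 7.6155e+07 m.
vₚ = √(GM · (2/rₚ − 1/a)) = √(1.765e+16 · (2/1.221e+07 − 1/7.6155e+07)) m/s ≈ 5.157e+04 m/s = 51.57 km/s.
vₐ = √(GM · (2/rₐ − 1/a)) = √(1.765e+16 · (2/1.401e+08 − 1/7.6155e+07)) m/s ≈ 4494 m/s = 4.494 km/s.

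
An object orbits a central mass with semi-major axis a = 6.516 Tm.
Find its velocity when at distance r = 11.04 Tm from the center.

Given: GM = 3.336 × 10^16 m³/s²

Convert to SI: a = 6.516 Tm = 6.516e+12 m; r = 11.04 Tm = 1.104e+13 m.
Vis-viva: v = √(GM · (2/r − 1/a)).
2/r − 1/a = 2/1.104e+13 − 1/6.516e+12 = 2.7691e-14 m⁻¹.
v = √(3.336e+16 · 2.7691e-14) m/s ≈ 30.39 m/s = 30.39 m/s.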